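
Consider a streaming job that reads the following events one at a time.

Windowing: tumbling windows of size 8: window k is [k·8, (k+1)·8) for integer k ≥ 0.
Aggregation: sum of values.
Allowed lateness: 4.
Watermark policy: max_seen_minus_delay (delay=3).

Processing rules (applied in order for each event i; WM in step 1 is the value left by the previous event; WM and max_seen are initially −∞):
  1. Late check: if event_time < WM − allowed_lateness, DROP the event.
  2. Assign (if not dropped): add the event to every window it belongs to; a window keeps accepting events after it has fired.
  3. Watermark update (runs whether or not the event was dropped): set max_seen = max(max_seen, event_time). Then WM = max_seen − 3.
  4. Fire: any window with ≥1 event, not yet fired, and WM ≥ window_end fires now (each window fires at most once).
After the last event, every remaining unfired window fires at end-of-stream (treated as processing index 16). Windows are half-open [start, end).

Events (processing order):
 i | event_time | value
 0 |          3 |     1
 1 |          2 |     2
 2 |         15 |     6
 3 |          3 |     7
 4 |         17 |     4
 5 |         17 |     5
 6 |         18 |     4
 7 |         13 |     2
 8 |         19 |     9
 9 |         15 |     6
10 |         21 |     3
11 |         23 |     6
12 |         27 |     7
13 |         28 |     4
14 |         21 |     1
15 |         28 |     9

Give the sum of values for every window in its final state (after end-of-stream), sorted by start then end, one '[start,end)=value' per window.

i=0 t=3 v=1: → [0,8); WM=0
i=1 t=2 v=2: → [0,8); WM=0
i=2 t=15 v=6: → [8,16); WM=12; [0,8) fires=3
i=3 t=3 v=7: DROP (t<12-4); WM=12
i=4 t=17 v=4: → [16,24); WM=14
i=5 t=17 v=5: → [16,24); WM=14
i=6 t=18 v=4: → [16,24); WM=15
i=7 t=13 v=2: → [8,16); WM=15
i=8 t=19 v=9: → [16,24); WM=16; [8,16) fires=8
i=9 t=15 v=6: → [8,16); WM=16
i=10 t=21 v=3: → [16,24); WM=18
i=11 t=23 v=6: → [16,24); WM=20
i=12 t=27 v=7: → [24,32); WM=24; [16,24) fires=31
i=13 t=28 v=4: → [24,32); WM=25
i=14 t=21 v=1: → [16,24); WM=25
i=15 t=28 v=9: → [24,32); WM=25

[0,8)=3 [8,16)=14 [16,24)=32 [24,32)=20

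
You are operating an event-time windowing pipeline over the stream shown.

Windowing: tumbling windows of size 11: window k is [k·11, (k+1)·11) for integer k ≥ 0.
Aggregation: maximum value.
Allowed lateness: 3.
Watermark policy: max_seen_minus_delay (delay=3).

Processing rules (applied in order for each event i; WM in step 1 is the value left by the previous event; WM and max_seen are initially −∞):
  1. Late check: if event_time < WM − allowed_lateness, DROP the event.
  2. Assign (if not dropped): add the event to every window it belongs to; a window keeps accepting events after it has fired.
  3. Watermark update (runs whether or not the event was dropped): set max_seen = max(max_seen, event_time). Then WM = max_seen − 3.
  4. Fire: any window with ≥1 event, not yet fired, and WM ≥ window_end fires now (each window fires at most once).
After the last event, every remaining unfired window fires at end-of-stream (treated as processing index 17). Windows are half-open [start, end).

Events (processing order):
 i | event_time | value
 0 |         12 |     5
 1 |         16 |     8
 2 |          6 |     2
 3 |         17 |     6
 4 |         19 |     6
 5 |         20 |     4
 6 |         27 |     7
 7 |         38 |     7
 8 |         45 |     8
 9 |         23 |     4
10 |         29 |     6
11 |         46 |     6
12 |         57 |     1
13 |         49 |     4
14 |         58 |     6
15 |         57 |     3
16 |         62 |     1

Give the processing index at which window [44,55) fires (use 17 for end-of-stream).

i=0 t=12 v=5: → [11,22); WM=9
i=1 t=16 v=8: → [11,22); WM=13
i=2 t=6 v=2: DROP (t<13-3); WM=13
i=3 t=17 v=6: → [11,22); WM=14
i=4 t=19 v=6: → [11,22); WM=16
i=5 t=20 v=4: → [11,22); WM=17
i=6 t=27 v=7: → [22,33); WM=24; [11,22) fires=8
i=7 t=38 v=7: → [33,44); WM=35; [22,33) fires=7
i=8 t=45 v=8: → [44,55); WM=42
i=9 t=23 v=4: DROP (t<42-3); WM=42
i=10 t=29 v=6: DROP (t<42-3); WM=42
i=11 t=46 v=6: → [44,55); WM=43
i=12 t=57 v=1: → [55,66); WM=54; [33,44) fires=7
i=13 t=49 v=4: DROP (t<54-3); WM=54
i=14 t=58 v=6: → [55,66); WM=55; [44,55) fires=8
i=15 t=57 v=3: → [55,66); WM=55
i=16 t=62 v=1: → [55,66); WM=59

14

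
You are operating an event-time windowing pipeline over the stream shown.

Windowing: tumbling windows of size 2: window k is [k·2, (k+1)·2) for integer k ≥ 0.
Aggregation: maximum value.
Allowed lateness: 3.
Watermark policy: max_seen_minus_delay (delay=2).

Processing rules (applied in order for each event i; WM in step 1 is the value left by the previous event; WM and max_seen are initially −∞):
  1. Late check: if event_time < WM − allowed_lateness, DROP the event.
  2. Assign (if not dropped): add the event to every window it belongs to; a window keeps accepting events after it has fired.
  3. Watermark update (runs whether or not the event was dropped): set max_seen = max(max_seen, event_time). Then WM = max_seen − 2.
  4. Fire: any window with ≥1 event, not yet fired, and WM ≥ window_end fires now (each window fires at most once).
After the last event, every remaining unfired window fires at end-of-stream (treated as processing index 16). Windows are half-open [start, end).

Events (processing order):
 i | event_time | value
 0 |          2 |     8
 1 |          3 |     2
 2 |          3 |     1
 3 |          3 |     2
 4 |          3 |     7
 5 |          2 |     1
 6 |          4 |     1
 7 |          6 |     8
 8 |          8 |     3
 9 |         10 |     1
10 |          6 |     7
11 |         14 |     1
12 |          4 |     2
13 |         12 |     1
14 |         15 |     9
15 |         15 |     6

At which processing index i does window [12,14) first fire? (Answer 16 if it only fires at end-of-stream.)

i=0 t=2 v=8: → [2,4); WM=0
i=1 t=3 v=2: → [2,4); WM=1
i=2 t=3 v=1: → [2,4); WM=1
i=3 t=3 v=2: → [2,4); WM=1
i=4 t=3 v=7: → [2,4); WM=1
i=5 t=2 v=1: → [2,4); WM=1
i=6 t=4 v=1: → [4,6); WM=2
i=7 t=6 v=8: → [6,8); WM=4; [2,4) fires=8
i=8 t=8 v=3: → [8,10); WM=6; [4,6) fires=1
i=9 t=10 v=1: → [10,12); WM=8; [6,8) fires=8
i=10 t=6 v=7: → [6,8); WM=8
i=11 t=14 v=1: → [14,16); WM=12; [8,10) fires=3 [10,12) fires=1
i=12 t=4 v=2: DROP (t<12-3); WM=12
i=13 t=12 v=1: → [12,14); WM=12
i=14 t=15 v=9: → [14,16); WM=13
i=15 t=15 v=6: → [14,16); WM=13

16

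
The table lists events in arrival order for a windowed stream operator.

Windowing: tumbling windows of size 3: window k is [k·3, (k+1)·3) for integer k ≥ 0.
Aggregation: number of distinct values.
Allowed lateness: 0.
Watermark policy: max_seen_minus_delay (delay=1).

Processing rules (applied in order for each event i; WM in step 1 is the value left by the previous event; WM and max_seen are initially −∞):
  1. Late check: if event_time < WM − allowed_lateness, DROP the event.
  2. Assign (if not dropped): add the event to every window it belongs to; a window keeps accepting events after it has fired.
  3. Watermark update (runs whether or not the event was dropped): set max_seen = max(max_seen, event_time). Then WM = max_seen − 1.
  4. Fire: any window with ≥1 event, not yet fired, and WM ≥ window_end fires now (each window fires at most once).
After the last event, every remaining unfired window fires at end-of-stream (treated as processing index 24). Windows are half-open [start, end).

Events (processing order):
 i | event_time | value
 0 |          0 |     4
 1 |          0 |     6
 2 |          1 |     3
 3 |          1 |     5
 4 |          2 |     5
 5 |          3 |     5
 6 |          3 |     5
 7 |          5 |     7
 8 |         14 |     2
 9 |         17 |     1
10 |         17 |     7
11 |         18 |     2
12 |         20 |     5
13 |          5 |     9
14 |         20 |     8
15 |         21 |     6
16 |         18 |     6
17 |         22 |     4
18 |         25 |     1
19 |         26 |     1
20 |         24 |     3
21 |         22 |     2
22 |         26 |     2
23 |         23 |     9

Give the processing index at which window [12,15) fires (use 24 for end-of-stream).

9

i=0 t=0 v=4: → [0,3); WM=-1
i=1 t=0 v=6: → [0,3); WM=-1
i=2 t=1 v=3: → [0,3); WM=0
i=3 t=1 v=5: → [0,3); WM=0
i=4 t=2 v=5: → [0,3); WM=1
i=5 t=3 v=5: → [3,6); WM=2
i=6 t=3 v=5: → [3,6); WM=2
i=7 t=5 v=7: → [3,6); WM=4; [0,3) fires=4
i=8 t=14 v=2: → [12,15); WM=13; [3,6) fires=2
i=9 t=17 v=1: → [15,18); WM=16; [12,15) fires=1
i=10 t=17 v=7: → [15,18); WM=16
i=11 t=18 v=2: → [18,21); WM=17
i=12 t=20 v=5: → [18,21); WM=19; [15,18) fires=2
i=13 t=5 v=9: DROP (t<19-0); WM=19
i=14 t=20 v=8: → [18,21); WM=19
i=15 t=21 v=6: → [21,24); WM=20
i=16 t=18 v=6: DROP (t<20-0); WM=20
i=17 t=22 v=4: → [21,24); WM=21; [18,21) fires=3
i=18 t=25 v=1: → [24,27); WM=24; [21,24) fires=2
i=19 t=26 v=1: → [24,27); WM=25
i=20 t=24 v=3: DROP (t<25-0); WM=25
i=21 t=22 v=2: DROP (t<25-0); WM=25
i=22 t=26 v=2: → [24,27); WM=25
i=23 t=23 v=9: DROP (t<25-0); WM=25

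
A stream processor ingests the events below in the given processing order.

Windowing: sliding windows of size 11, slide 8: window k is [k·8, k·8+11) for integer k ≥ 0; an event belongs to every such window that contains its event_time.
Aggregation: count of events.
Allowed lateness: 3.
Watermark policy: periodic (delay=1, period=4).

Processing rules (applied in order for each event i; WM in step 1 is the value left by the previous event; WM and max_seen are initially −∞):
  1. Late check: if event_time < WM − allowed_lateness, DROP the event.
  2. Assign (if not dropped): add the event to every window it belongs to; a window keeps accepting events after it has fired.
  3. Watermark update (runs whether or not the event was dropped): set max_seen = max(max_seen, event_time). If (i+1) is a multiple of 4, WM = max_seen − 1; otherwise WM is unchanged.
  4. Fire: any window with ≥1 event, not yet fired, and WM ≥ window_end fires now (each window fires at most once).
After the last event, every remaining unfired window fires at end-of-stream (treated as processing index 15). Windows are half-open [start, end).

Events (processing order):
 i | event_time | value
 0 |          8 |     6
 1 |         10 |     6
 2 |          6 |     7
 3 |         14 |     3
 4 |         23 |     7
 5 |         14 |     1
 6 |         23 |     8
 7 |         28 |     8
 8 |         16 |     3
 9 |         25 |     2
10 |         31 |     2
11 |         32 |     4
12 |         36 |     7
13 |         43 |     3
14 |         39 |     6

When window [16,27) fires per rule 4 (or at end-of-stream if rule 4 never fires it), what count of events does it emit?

2

i=0 t=8 v=6: → [8,19),[0,11); WM=−∞
i=1 t=10 v=6: → [8,19),[0,11); WM=−∞
i=2 t=6 v=7: → [0,11); WM=−∞
i=3 t=14 v=3: → [8,19); WM=13; [0,11) fires=3
i=4 t=23 v=7: → [16,27); WM=13
i=5 t=14 v=1: → [8,19); WM=13
i=6 t=23 v=8: → [16,27); WM=13
i=7 t=28 v=8: → [24,35); WM=27; [8,19) fires=4 [16,27) fires=2
i=8 t=16 v=3: DROP (t<27-3); WM=27
i=9 t=25 v=2: → [24,35),[16,27); WM=27
i=10 t=31 v=2: → [24,35); WM=27
i=11 t=32 v=4: → [32,43),[24,35); WM=31
i=12 t=36 v=7: → [32,43); WM=31
i=13 t=43 v=3: → [40,51); WM=31
i=14 t=39 v=6: → [32,43); WM=31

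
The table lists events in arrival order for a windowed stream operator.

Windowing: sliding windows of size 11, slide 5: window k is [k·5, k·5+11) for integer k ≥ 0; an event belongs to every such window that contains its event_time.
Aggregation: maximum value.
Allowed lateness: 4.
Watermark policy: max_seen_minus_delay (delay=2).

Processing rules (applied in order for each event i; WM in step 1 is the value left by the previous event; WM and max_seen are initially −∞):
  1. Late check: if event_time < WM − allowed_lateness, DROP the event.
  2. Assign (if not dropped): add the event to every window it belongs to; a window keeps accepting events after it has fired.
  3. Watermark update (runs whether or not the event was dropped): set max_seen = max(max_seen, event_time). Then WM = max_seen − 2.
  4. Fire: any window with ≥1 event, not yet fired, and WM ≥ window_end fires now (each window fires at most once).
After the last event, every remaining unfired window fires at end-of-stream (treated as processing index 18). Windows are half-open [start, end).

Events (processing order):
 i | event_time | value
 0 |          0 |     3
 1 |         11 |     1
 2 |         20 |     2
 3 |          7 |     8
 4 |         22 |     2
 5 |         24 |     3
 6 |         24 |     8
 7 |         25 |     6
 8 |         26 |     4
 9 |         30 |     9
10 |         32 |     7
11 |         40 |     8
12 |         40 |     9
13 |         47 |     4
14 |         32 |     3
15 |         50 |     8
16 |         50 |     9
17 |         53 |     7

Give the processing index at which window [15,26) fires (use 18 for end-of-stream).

9

i=0 t=0 v=3: → [0,11); WM=-2
i=1 t=11 v=1: → [10,21),[5,16); WM=9
i=2 t=20 v=2: → [20,31),[15,26),[10,21); WM=18; [0,11) fires=3 [5,16) fires=1
i=3 t=7 v=8: DROP (t<18-4); WM=18
i=4 t=22 v=2: → [20,31),[15,26); WM=20
i=5 t=24 v=3: → [20,31),[15,26); WM=22; [10,21) fires=2
i=6 t=24 v=8: → [20,31),[15,26); WM=22
i=7 t=25 v=6: → [25,36),[20,31),[15,26); WM=23
i=8 t=26 v=4: → [25,36),[20,31); WM=24
i=9 t=30 v=9: → [30,41),[25,36),[20,31); WM=28; [15,26) fires=8
i=10 t=32 v=7: → [30,41),[25,36); WM=30
i=11 t=40 v=8: → [40,51),[35,46),[30,41); WM=38; [20,31) fires=9 [25,36) fires=9
i=12 t=40 v=9: → [40,51),[35,46),[30,41); WM=38
i=13 t=47 v=4: → [45,56),[40,51); WM=45; [30,41) fires=9
i=14 t=32 v=3: DROP (t<45-4); WM=45
i=15 t=50 v=8: → [50,61),[45,56),[40,51); WM=48; [35,46) fires=9
i=16 t=50 v=9: → [50,61),[45,56),[40,51); WM=48
i=17 t=53 v=7: → [50,61),[45,56); WM=51; [40,51) fires=9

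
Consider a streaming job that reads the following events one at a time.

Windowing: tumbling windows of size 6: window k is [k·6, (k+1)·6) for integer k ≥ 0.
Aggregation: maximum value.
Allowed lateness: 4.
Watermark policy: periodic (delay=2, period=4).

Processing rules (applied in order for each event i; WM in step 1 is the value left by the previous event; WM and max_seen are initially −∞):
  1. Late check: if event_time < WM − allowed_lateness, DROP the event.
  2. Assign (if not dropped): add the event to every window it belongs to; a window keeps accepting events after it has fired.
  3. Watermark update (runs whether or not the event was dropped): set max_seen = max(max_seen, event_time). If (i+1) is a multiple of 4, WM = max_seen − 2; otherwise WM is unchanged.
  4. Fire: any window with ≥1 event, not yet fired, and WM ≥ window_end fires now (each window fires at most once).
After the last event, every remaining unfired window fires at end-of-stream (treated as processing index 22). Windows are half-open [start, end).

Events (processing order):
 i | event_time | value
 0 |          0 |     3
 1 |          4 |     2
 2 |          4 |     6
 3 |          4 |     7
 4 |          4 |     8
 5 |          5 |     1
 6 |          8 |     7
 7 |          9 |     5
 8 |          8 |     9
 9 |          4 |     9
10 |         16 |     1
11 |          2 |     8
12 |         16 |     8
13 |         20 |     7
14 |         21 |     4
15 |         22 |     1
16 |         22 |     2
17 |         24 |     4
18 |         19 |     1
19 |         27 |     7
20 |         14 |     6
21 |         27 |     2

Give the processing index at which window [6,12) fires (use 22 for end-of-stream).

i=0 t=0 v=3: → [0,6); WM=−∞
i=1 t=4 v=2: → [0,6); WM=−∞
i=2 t=4 v=6: → [0,6); WM=−∞
i=3 t=4 v=7: → [0,6); WM=2
i=4 t=4 v=8: → [0,6); WM=2
i=5 t=5 v=1: → [0,6); WM=2
i=6 t=8 v=7: → [6,12); WM=2
i=7 t=9 v=5: → [6,12); WM=7; [0,6) fires=8
i=8 t=8 v=9: → [6,12); WM=7
i=9 t=4 v=9: → [0,6); WM=7
i=10 t=16 v=1: → [12,18); WM=7
i=11 t=2 v=8: DROP (t<7-4); WM=14; [6,12) fires=9
i=12 t=16 v=8: → [12,18); WM=14
i=13 t=20 v=7: → [18,24); WM=14
i=14 t=21 v=4: → [18,24); WM=14
i=15 t=22 v=1: → [18,24); WM=20; [12,18) fires=8
i=16 t=22 v=2: → [18,24); WM=20
i=17 t=24 v=4: → [24,30); WM=20
i=18 t=19 v=1: → [18,24); WM=20
i=19 t=27 v=7: → [24,30); WM=25; [18,24) fires=7
i=20 t=14 v=6: DROP (t<25-4); WM=25
i=21 t=27 v=2: → [24,30); WM=25

11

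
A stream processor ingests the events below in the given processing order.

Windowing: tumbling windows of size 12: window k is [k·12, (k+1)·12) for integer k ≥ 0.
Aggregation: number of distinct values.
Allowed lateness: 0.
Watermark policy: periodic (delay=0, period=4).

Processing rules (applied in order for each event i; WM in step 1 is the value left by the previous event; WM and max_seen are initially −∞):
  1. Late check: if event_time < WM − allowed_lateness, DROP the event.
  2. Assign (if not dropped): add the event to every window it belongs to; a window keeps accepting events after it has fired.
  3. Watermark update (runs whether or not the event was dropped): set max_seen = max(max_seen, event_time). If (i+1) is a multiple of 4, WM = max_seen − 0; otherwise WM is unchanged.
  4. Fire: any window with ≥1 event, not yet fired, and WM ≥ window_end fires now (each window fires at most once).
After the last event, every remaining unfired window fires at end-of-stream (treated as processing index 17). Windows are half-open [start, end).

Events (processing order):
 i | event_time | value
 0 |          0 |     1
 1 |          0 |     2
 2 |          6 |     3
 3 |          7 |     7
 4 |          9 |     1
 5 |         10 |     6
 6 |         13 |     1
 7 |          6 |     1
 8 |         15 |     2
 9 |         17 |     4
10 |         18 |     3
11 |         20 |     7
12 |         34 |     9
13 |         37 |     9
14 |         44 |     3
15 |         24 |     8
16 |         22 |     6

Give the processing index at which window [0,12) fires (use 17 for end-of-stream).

i=0 t=0 v=1: → [0,12); WM=−∞
i=1 t=0 v=2: → [0,12); WM=−∞
i=2 t=6 v=3: → [0,12); WM=−∞
i=3 t=7 v=7: → [0,12); WM=7
i=4 t=9 v=1: → [0,12); WM=7
i=5 t=10 v=6: → [0,12); WM=7
i=6 t=13 v=1: → [12,24); WM=7
i=7 t=6 v=1: DROP (t<7-0); WM=13; [0,12) fires=5
i=8 t=15 v=2: → [12,24); WM=13
i=9 t=17 v=4: → [12,24); WM=13
i=10 t=18 v=3: → [12,24); WM=13
i=11 t=20 v=7: → [12,24); WM=20
i=12 t=34 v=9: → [24,36); WM=20
i=13 t=37 v=9: → [36,48); WM=20
i=14 t=44 v=3: → [36,48); WM=20
i=15 t=24 v=8: → [24,36); WM=44; [12,24) fires=5 [24,36) fires=2
i=16 t=22 v=6: DROP (t<44-0); WM=44

7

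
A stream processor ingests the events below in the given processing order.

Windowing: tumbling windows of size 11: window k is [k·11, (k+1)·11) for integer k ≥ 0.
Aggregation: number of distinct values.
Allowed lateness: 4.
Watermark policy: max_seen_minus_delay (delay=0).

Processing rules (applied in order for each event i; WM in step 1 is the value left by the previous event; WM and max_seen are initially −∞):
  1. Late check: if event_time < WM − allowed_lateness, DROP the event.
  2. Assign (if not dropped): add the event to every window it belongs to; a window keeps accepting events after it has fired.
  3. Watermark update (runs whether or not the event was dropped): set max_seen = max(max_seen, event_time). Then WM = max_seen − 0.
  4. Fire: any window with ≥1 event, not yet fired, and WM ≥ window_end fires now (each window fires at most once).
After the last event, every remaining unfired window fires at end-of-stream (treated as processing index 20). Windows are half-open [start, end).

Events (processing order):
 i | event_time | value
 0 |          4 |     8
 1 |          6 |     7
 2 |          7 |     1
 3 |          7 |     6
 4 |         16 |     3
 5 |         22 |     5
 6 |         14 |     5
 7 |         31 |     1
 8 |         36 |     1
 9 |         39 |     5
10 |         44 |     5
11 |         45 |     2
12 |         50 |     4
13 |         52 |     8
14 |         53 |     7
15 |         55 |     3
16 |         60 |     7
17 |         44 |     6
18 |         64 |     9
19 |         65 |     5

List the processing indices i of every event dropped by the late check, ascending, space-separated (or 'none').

6 17

i=0 t=4 v=8: → [0,11); WM=4
i=1 t=6 v=7: → [0,11); WM=6
i=2 t=7 v=1: → [0,11); WM=7
i=3 t=7 v=6: → [0,11); WM=7
i=4 t=16 v=3: → [11,22); WM=16; [0,11) fires=4
i=5 t=22 v=5: → [22,33); WM=22; [11,22) fires=1
i=6 t=14 v=5: DROP (t<22-4); WM=22
i=7 t=31 v=1: → [22,33); WM=31
i=8 t=36 v=1: → [33,44); WM=36; [22,33) fires=2
i=9 t=39 v=5: → [33,44); WM=39
i=10 t=44 v=5: → [44,55); WM=44; [33,44) fires=2
i=11 t=45 v=2: → [44,55); WM=45
i=12 t=50 v=4: → [44,55); WM=50
i=13 t=52 v=8: → [44,55); WM=52
i=14 t=53 v=7: → [44,55); WM=53
i=15 t=55 v=3: → [55,66); WM=55; [44,55) fires=5
i=16 t=60 v=7: → [55,66); WM=60
i=17 t=44 v=6: DROP (t<60-4); WM=60
i=18 t=64 v=9: → [55,66); WM=64
i=19 t=65 v=5: → [55,66); WM=65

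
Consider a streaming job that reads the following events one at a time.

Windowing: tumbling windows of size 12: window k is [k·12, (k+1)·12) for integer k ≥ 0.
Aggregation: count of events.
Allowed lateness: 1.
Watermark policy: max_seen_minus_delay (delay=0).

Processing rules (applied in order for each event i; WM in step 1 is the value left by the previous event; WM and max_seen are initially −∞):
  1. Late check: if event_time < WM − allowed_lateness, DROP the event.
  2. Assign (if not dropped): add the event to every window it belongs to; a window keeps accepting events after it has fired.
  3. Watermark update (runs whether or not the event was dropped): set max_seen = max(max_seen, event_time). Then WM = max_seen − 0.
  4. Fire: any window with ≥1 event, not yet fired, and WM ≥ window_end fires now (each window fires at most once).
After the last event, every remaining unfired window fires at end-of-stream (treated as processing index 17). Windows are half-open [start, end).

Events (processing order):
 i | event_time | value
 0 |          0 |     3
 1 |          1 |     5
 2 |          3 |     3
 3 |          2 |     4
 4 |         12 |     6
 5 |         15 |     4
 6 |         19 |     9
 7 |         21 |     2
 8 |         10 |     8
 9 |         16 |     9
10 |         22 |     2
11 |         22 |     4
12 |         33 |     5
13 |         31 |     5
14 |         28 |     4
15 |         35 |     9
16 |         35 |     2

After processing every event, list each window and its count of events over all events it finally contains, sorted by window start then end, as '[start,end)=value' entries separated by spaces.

[0,12)=4 [12,24)=6 [24,36)=3

i=0 t=0 v=3: → [0,12); WM=0
i=1 t=1 v=5: → [0,12); WM=1
i=2 t=3 v=3: → [0,12); WM=3
i=3 t=2 v=4: → [0,12); WM=3
i=4 t=12 v=6: → [12,24); WM=12; [0,12) fires=4
i=5 t=15 v=4: → [12,24); WM=15
i=6 t=19 v=9: → [12,24); WM=19
i=7 t=21 v=2: → [12,24); WM=21
i=8 t=10 v=8: DROP (t<21-1); WM=21
i=9 t=16 v=9: DROP (t<21-1); WM=21
i=10 t=22 v=2: → [12,24); WM=22
i=11 t=22 v=4: → [12,24); WM=22
i=12 t=33 v=5: → [24,36); WM=33; [12,24) fires=6
i=13 t=31 v=5: DROP (t<33-1); WM=33
i=14 t=28 v=4: DROP (t<33-1); WM=33
i=15 t=35 v=9: → [24,36); WM=35
i=16 t=35 v=2: → [24,36); WM=35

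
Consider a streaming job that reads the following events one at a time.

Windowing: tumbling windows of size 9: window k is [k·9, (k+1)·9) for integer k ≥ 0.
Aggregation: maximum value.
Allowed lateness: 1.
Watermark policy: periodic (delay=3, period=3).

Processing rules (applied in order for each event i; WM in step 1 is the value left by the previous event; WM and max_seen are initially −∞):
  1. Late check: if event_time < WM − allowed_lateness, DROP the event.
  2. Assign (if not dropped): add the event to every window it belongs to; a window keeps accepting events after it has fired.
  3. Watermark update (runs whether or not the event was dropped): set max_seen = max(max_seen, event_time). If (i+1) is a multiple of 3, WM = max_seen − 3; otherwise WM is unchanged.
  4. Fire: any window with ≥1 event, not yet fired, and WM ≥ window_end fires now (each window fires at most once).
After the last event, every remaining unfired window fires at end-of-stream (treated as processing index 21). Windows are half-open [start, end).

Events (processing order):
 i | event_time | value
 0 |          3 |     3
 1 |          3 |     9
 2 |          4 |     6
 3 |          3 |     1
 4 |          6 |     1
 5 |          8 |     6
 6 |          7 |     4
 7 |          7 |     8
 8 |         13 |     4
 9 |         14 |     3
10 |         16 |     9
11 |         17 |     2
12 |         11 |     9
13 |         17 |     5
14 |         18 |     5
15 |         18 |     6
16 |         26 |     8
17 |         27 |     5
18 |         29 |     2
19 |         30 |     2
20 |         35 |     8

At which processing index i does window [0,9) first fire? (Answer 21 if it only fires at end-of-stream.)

i=0 t=3 v=3: → [0,9); WM=−∞
i=1 t=3 v=9: → [0,9); WM=−∞
i=2 t=4 v=6: → [0,9); WM=1
i=3 t=3 v=1: → [0,9); WM=1
i=4 t=6 v=1: → [0,9); WM=1
i=5 t=8 v=6: → [0,9); WM=5
i=6 t=7 v=4: → [0,9); WM=5
i=7 t=7 v=8: → [0,9); WM=5
i=8 t=13 v=4: → [9,18); WM=10; [0,9) fires=9
i=9 t=14 v=3: → [9,18); WM=10
i=10 t=16 v=9: → [9,18); WM=10
i=11 t=17 v=2: → [9,18); WM=14
i=12 t=11 v=9: DROP (t<14-1); WM=14
i=13 t=17 v=5: → [9,18); WM=14
i=14 t=18 v=5: → [18,27); WM=15
i=15 t=18 v=6: → [18,27); WM=15
i=16 t=26 v=8: → [18,27); WM=15
i=17 t=27 v=5: → [27,36); WM=24; [9,18) fires=9
i=18 t=29 v=2: → [27,36); WM=24
i=19 t=30 v=2: → [27,36); WM=24
i=20 t=35 v=8: → [27,36); WM=32; [18,27) fires=8

8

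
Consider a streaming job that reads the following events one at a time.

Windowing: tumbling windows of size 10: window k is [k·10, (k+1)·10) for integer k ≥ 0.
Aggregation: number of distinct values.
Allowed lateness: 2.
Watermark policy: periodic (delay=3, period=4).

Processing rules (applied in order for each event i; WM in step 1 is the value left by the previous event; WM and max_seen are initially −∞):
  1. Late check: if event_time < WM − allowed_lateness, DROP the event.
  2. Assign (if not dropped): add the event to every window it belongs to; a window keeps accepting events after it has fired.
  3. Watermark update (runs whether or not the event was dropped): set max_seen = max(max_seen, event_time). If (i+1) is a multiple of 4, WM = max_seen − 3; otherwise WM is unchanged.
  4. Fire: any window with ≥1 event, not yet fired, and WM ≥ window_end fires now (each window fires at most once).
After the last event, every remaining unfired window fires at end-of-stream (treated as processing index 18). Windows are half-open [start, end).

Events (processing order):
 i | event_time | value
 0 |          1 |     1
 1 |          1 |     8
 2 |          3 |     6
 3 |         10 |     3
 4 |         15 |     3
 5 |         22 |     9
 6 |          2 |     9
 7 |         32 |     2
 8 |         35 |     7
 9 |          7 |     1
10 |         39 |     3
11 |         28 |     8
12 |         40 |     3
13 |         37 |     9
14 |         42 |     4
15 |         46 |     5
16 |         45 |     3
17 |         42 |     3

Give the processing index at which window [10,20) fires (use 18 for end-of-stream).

7

i=0 t=1 v=1: → [0,10); WM=−∞
i=1 t=1 v=8: → [0,10); WM=−∞
i=2 t=3 v=6: → [0,10); WM=−∞
i=3 t=10 v=3: → [10,20); WM=7
i=4 t=15 v=3: → [10,20); WM=7
i=5 t=22 v=9: → [20,30); WM=7
i=6 t=2 v=9: DROP (t<7-2); WM=7
i=7 t=32 v=2: → [30,40); WM=29; [0,10) fires=3 [10,20) fires=1
i=8 t=35 v=7: → [30,40); WM=29
i=9 t=7 v=1: DROP (t<29-2); WM=29
i=10 t=39 v=3: → [30,40); WM=29
i=11 t=28 v=8: → [20,30); WM=36; [20,30) fires=2
i=12 t=40 v=3: → [40,50); WM=36
i=13 t=37 v=9: → [30,40); WM=36
i=14 t=42 v=4: → [40,50); WM=36
i=15 t=46 v=5: → [40,50); WM=43; [30,40) fires=4
i=16 t=45 v=3: → [40,50); WM=43
i=17 t=42 v=3: → [40,50); WM=43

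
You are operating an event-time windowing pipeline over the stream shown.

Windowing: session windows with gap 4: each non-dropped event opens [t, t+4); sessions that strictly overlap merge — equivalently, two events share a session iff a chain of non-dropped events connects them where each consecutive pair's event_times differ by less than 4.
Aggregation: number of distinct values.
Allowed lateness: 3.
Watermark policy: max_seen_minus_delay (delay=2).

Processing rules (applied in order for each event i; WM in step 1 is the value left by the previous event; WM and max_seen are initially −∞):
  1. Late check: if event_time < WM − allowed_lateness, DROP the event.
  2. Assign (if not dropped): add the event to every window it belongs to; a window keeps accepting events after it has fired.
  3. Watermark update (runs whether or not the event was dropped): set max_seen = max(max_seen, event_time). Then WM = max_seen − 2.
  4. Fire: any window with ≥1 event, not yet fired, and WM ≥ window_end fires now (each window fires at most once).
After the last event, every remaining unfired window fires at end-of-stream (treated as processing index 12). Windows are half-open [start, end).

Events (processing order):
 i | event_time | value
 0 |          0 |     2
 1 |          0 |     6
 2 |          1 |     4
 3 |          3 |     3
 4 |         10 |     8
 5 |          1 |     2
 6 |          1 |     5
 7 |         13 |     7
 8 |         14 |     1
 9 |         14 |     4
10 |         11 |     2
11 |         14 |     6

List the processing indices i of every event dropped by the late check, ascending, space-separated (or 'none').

i=0 t=0 v=2: → [0,4); WM=-2
i=1 t=0 v=6: → [0,4); WM=-2
i=2 t=1 v=4: → [0,5); WM=-1
i=3 t=3 v=3: → [0,7); WM=1
i=4 t=10 v=8: → [10,14); WM=8
i=5 t=1 v=2: DROP (t<8-3); WM=8
i=6 t=1 v=5: DROP (t<8-3); WM=8
i=7 t=13 v=7: → [10,17); WM=11
i=8 t=14 v=1: → [10,18); WM=12
i=9 t=14 v=4: → [10,18); WM=12
i=10 t=11 v=2: → [10,18); WM=12
i=11 t=14 v=6: → [10,18); WM=12

5 6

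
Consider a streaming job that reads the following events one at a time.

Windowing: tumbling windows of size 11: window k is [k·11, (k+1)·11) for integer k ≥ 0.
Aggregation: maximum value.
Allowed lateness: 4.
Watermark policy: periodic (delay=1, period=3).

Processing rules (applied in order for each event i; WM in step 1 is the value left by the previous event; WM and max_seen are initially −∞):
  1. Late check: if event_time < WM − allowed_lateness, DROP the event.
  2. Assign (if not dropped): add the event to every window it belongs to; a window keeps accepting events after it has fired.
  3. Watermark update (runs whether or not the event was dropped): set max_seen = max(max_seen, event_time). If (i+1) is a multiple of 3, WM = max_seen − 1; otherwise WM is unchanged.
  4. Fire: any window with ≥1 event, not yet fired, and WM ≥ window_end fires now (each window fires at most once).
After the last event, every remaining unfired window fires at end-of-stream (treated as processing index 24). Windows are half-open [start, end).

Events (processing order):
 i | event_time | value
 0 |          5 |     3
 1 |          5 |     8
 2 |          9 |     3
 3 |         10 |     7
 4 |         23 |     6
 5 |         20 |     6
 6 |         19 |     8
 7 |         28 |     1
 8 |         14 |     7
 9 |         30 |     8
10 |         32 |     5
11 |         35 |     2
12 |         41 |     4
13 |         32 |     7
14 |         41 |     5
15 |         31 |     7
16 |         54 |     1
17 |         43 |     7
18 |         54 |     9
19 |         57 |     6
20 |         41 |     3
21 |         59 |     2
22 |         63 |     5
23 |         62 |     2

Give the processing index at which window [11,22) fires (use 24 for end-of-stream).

i=0 t=5 v=3: → [0,11); WM=−∞
i=1 t=5 v=8: → [0,11); WM=−∞
i=2 t=9 v=3: → [0,11); WM=8
i=3 t=10 v=7: → [0,11); WM=8
i=4 t=23 v=6: → [22,33); WM=8
i=5 t=20 v=6: → [11,22); WM=22; [0,11) fires=8 [11,22) fires=6
i=6 t=19 v=8: → [11,22); WM=22
i=7 t=28 v=1: → [22,33); WM=22
i=8 t=14 v=7: DROP (t<22-4); WM=27
i=9 t=30 v=8: → [22,33); WM=27
i=10 t=32 v=5: → [22,33); WM=27
i=11 t=35 v=2: → [33,44); WM=34; [22,33) fires=8
i=12 t=41 v=4: → [33,44); WM=34
i=13 t=32 v=7: → [22,33); WM=34
i=14 t=41 v=5: → [33,44); WM=40
i=15 t=31 v=7: DROP (t<40-4); WM=40
i=16 t=54 v=1: → [44,55); WM=40
i=17 t=43 v=7: → [33,44); WM=53; [33,44) fires=7
i=18 t=54 v=9: → [44,55); WM=53
i=19 t=57 v=6: → [55,66); WM=53
i=20 t=41 v=3: DROP (t<53-4); WM=56; [44,55) fires=9
i=21 t=59 v=2: → [55,66); WM=56
i=22 t=63 v=5: → [55,66); WM=56
i=23 t=62 v=2: → [55,66); WM=62

5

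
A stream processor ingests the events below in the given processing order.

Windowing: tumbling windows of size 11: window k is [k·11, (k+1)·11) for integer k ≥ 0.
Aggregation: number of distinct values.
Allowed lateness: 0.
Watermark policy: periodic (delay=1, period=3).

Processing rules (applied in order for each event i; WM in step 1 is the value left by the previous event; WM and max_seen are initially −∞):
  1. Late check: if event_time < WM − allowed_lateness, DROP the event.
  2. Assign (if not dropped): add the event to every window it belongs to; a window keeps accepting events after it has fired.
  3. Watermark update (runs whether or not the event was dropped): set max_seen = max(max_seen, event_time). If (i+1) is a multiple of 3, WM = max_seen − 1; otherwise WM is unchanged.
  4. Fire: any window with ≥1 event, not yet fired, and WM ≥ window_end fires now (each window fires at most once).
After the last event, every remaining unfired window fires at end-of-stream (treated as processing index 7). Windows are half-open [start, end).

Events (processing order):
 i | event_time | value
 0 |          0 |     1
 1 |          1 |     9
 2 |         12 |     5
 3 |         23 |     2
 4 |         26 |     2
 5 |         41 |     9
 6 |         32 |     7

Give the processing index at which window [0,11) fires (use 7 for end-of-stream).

i=0 t=0 v=1: → [0,11); WM=−∞
i=1 t=1 v=9: → [0,11); WM=−∞
i=2 t=12 v=5: → [11,22); WM=11; [0,11) fires=2
i=3 t=23 v=2: → [22,33); WM=11
i=4 t=26 v=2: → [22,33); WM=11
i=5 t=41 v=9: → [33,44); WM=40; [11,22) fires=1 [22,33) fires=1
i=6 t=32 v=7: DROP (t<40-0); WM=40

2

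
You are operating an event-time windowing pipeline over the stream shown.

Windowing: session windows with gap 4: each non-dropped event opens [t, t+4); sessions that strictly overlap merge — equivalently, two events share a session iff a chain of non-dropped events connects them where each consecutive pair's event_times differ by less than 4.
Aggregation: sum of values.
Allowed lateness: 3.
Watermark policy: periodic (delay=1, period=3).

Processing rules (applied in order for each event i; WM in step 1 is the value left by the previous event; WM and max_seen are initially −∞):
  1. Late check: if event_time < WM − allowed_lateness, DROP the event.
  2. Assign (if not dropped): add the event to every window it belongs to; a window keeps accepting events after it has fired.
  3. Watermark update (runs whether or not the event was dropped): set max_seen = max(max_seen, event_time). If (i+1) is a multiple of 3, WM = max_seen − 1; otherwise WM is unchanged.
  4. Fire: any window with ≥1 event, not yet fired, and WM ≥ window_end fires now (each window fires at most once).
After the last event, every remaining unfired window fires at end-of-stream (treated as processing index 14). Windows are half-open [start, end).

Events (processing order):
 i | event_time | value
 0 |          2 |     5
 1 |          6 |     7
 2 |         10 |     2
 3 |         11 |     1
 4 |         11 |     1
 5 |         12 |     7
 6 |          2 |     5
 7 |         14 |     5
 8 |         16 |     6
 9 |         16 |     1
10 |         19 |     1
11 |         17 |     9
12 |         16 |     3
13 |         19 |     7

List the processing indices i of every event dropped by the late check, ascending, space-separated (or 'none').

6

i=0 t=2 v=5: → [2,6); WM=−∞
i=1 t=6 v=7: → [6,10); WM=−∞
i=2 t=10 v=2: → [10,14); WM=9
i=3 t=11 v=1: → [10,15); WM=9
i=4 t=11 v=1: → [10,15); WM=9
i=5 t=12 v=7: → [10,16); WM=11
i=6 t=2 v=5: DROP (t<11-3); WM=11
i=7 t=14 v=5: → [10,18); WM=11
i=8 t=16 v=6: → [10,20); WM=15
i=9 t=16 v=1: → [10,20); WM=15
i=10 t=19 v=1: → [10,23); WM=15
i=11 t=17 v=9: → [10,23); WM=18
i=12 t=16 v=3: → [10,23); WM=18
i=13 t=19 v=7: → [10,23); WM=18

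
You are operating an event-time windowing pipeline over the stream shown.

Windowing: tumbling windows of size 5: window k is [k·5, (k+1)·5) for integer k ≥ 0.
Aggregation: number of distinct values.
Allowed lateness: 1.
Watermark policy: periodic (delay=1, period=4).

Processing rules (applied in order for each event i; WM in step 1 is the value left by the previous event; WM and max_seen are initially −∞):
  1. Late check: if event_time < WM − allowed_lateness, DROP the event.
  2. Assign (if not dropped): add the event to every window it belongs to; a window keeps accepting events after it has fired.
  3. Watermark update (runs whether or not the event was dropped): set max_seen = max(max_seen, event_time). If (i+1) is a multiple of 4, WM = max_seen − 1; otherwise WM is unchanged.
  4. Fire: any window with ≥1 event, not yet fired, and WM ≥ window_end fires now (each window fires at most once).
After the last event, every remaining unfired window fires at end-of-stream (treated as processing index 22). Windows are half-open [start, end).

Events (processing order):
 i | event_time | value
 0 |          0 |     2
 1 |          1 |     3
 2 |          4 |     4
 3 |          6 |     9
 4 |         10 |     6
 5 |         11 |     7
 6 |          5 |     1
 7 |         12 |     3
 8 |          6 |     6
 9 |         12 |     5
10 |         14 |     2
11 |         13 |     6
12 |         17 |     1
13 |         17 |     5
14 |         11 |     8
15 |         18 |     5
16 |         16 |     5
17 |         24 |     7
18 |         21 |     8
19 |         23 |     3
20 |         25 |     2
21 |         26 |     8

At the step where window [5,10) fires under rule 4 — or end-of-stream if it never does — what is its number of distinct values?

2

i=0 t=0 v=2: → [0,5); WM=−∞
i=1 t=1 v=3: → [0,5); WM=−∞
i=2 t=4 v=4: → [0,5); WM=−∞
i=3 t=6 v=9: → [5,10); WM=5; [0,5) fires=3
i=4 t=10 v=6: → [10,15); WM=5
i=5 t=11 v=7: → [10,15); WM=5
i=6 t=5 v=1: → [5,10); WM=5
i=7 t=12 v=3: → [10,15); WM=11; [5,10) fires=2
i=8 t=6 v=6: DROP (t<11-1); WM=11
i=9 t=12 v=5: → [10,15); WM=11
i=10 t=14 v=2: → [10,15); WM=11
i=11 t=13 v=6: → [10,15); WM=13
i=12 t=17 v=1: → [15,20); WM=13
i=13 t=17 v=5: → [15,20); WM=13
i=14 t=11 v=8: DROP (t<13-1); WM=13
i=15 t=18 v=5: → [15,20); WM=17; [10,15) fires=5
i=16 t=16 v=5: → [15,20); WM=17
i=17 t=24 v=7: → [20,25); WM=17
i=18 t=21 v=8: → [20,25); WM=17
i=19 t=23 v=3: → [20,25); WM=23; [15,20) fires=2
i=20 t=25 v=2: → [25,30); WM=23
i=21 t=26 v=8: → [25,30); WM=23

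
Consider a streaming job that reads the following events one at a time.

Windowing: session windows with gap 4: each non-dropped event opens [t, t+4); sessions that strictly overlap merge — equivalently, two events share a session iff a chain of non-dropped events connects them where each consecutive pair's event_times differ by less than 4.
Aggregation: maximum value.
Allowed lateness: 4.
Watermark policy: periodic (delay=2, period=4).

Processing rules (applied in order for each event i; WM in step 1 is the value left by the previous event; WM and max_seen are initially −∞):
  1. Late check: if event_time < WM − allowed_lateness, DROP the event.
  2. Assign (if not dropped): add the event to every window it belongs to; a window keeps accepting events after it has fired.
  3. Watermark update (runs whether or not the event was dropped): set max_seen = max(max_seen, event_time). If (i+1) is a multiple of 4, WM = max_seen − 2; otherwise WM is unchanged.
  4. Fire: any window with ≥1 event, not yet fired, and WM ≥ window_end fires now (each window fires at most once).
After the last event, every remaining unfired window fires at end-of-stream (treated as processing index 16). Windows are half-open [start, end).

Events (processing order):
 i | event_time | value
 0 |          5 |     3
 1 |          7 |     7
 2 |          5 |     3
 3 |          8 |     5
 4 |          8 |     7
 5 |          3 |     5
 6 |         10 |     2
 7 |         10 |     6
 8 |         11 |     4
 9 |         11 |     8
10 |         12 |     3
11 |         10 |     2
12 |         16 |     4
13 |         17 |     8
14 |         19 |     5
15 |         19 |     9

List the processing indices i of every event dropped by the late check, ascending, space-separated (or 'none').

i=0 t=5 v=3: → [5,9); WM=−∞
i=1 t=7 v=7: → [5,11); WM=−∞
i=2 t=5 v=3: → [5,11); WM=−∞
i=3 t=8 v=5: → [5,12); WM=6
i=4 t=8 v=7: → [5,12); WM=6
i=5 t=3 v=5: → [3,12); WM=6
i=6 t=10 v=2: → [3,14); WM=6
i=7 t=10 v=6: → [3,14); WM=8
i=8 t=11 v=4: → [3,15); WM=8
i=9 t=11 v=8: → [3,15); WM=8
i=10 t=12 v=3: → [3,16); WM=8
i=11 t=10 v=2: → [3,16); WM=10
i=12 t=16 v=4: → [16,20); WM=10
i=13 t=17 v=8: → [16,21); WM=10
i=14 t=19 v=5: → [16,23); WM=10
i=15 t=19 v=9: → [16,23); WM=17

none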